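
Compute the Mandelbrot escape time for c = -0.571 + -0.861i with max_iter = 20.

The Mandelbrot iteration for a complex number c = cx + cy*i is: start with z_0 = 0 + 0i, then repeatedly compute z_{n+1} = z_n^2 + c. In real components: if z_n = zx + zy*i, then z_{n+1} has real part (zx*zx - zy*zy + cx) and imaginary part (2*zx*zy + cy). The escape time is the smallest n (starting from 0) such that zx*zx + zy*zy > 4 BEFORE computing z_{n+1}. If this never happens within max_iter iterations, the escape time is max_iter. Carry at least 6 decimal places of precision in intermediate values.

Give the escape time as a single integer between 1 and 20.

Answer: 4

Derivation:
z_0 = 0 + 0i, c = -0.5710 + -0.8610i
Iter 1: z = -0.5710 + -0.8610i, |z|^2 = 1.0674
Iter 2: z = -0.9863 + 0.1223i, |z|^2 = 0.9877
Iter 3: z = 0.3868 + -1.1022i, |z|^2 = 1.3644
Iter 4: z = -1.6362 + -1.7136i, |z|^2 = 5.6136
Escaped at iteration 4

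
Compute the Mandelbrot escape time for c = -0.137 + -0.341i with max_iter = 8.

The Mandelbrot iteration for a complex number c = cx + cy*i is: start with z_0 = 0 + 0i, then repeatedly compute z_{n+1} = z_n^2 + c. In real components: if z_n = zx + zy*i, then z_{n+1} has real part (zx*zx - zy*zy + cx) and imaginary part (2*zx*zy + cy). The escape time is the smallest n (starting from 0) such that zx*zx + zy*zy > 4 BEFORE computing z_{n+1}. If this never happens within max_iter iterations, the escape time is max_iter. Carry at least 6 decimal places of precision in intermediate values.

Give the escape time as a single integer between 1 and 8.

z_0 = 0 + 0i, c = -0.1370 + -0.3410i
Iter 1: z = -0.1370 + -0.3410i, |z|^2 = 0.1351
Iter 2: z = -0.2345 + -0.2476i, |z|^2 = 0.1163
Iter 3: z = -0.1433 + -0.2249i, |z|^2 = 0.0711
Iter 4: z = -0.1670 + -0.2766i, |z|^2 = 0.1044
Iter 5: z = -0.1856 + -0.2486i, |z|^2 = 0.0962
Iter 6: z = -0.1644 + -0.2487i, |z|^2 = 0.0889
Iter 7: z = -0.1718 + -0.2592i, |z|^2 = 0.0967

Answer: 8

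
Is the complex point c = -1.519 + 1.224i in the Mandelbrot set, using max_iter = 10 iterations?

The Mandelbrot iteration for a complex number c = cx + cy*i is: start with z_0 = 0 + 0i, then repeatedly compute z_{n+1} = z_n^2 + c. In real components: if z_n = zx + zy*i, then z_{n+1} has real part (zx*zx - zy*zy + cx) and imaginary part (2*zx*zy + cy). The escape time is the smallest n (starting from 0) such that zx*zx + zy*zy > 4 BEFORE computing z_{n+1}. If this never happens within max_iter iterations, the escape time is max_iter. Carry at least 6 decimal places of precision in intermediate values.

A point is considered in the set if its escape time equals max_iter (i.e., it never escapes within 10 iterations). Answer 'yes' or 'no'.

z_0 = 0 + 0i, c = -1.5190 + 1.2240i
Iter 1: z = -1.5190 + 1.2240i, |z|^2 = 3.8055
Iter 2: z = -0.7098 + -2.4945i, |z|^2 = 6.7264
Escaped at iteration 2

Answer: no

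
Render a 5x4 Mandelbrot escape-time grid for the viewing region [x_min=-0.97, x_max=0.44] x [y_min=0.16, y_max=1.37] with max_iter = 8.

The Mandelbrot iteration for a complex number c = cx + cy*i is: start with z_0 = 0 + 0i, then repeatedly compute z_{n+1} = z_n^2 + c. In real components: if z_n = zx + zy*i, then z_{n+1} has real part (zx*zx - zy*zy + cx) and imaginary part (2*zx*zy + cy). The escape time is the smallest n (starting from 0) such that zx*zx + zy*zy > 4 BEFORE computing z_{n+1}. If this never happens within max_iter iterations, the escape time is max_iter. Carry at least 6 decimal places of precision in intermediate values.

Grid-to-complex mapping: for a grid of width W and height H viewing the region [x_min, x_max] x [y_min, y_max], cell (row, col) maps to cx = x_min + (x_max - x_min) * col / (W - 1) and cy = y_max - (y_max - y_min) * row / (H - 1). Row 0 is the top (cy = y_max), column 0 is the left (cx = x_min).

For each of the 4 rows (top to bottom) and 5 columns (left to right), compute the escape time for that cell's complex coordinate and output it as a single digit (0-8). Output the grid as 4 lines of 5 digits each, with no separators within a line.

(row=0, col=0): c = -0.9700 + 1.3700i → escape time 2
(row=0, col=1): c = -0.6175 + 1.3700i → escape time 2
(row=0, col=2): c = -0.2650 + 1.3700i → escape time 2
(row=0, col=3): c = 0.0875 + 1.3700i → escape time 2
(row=0, col=4): c = 0.4400 + 1.3700i → escape time 2
(row=1, col=0): c = -0.9700 + 0.9667i → escape time 3
(row=1, col=1): c = -0.6175 + 0.9667i → escape time 4
(row=1, col=2): c = -0.2650 + 0.9667i → escape time 6
(row=1, col=3): c = 0.0875 + 0.9667i → escape time 5
(row=1, col=4): c = 0.4400 + 0.9667i → escape time 3
(row=2, col=0): c = -0.9700 + 0.5633i → escape time 5
(row=2, col=1): c = -0.6175 + 0.5633i → escape time 8
(row=2, col=2): c = -0.2650 + 0.5633i → escape time 8
(row=2, col=3): c = 0.0875 + 0.5633i → escape time 8
(row=2, col=4): c = 0.4400 + 0.5633i → escape time 6
(row=3, col=0): c = -0.9700 + 0.1600i → escape time 8
(row=3, col=1): c = -0.6175 + 0.1600i → escape time 8
(row=3, col=2): c = -0.2650 + 0.1600i → escape time 8
(row=3, col=3): c = 0.0875 + 0.1600i → escape time 8
(row=3, col=4): c = 0.4400 + 0.1600i → escape time 7

Answer: 22222
34653
58886
88887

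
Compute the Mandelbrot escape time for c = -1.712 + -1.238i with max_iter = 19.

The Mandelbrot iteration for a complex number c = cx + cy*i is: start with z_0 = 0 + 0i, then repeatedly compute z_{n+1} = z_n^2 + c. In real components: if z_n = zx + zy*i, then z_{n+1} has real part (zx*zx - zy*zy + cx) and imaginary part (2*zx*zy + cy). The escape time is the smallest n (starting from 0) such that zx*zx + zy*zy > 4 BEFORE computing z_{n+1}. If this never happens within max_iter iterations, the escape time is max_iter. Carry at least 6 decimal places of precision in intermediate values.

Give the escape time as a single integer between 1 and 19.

z_0 = 0 + 0i, c = -1.7120 + -1.2380i
Iter 1: z = -1.7120 + -1.2380i, |z|^2 = 4.4636
Escaped at iteration 1

Answer: 1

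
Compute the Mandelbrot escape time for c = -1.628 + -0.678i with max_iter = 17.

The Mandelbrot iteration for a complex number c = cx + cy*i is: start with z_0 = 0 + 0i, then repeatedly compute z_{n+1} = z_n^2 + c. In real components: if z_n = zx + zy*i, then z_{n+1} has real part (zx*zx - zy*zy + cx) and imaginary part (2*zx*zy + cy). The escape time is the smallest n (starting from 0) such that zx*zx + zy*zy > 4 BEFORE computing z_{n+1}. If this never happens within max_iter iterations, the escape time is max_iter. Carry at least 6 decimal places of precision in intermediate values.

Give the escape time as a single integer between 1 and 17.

Answer: 3

Derivation:
z_0 = 0 + 0i, c = -1.6280 + -0.6780i
Iter 1: z = -1.6280 + -0.6780i, |z|^2 = 3.1101
Iter 2: z = 0.5627 + 1.5296i, |z|^2 = 2.6562
Iter 3: z = -3.6509 + 1.0434i, |z|^2 = 14.4180
Escaped at iteration 3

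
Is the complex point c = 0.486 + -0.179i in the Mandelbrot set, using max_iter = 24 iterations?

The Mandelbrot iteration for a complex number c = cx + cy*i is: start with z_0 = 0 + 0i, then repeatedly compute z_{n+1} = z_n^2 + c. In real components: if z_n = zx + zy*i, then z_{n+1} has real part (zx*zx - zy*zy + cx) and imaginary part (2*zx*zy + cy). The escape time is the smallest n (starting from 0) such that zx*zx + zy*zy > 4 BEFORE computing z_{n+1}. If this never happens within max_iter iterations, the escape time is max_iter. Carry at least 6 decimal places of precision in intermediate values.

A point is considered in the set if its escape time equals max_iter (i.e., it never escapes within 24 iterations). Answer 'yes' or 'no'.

z_0 = 0 + 0i, c = 0.4860 + -0.1790i
Iter 1: z = 0.4860 + -0.1790i, |z|^2 = 0.2682
Iter 2: z = 0.6902 + -0.3530i, |z|^2 = 0.6009
Iter 3: z = 0.8377 + -0.6662i, |z|^2 = 1.1456
Iter 4: z = 0.7439 + -1.2952i, |z|^2 = 2.2310
Iter 5: z = -0.6382 + -2.1060i, |z|^2 = 4.8427
Escaped at iteration 5

Answer: no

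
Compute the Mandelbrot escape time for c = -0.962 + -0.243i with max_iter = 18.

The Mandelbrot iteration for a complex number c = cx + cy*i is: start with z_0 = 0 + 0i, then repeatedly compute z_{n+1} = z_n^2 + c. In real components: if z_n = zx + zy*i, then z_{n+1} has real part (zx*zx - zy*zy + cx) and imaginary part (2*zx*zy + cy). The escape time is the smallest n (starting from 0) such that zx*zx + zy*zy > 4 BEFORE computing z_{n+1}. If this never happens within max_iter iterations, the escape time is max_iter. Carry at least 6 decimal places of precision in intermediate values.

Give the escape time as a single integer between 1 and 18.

z_0 = 0 + 0i, c = -0.9620 + -0.2430i
Iter 1: z = -0.9620 + -0.2430i, |z|^2 = 0.9845
Iter 2: z = -0.0956 + 0.2245i, |z|^2 = 0.0596
Iter 3: z = -1.0033 + -0.2859i, |z|^2 = 1.0883
Iter 4: z = -0.0372 + 0.3307i, |z|^2 = 0.1108
Iter 5: z = -1.0700 + -0.2676i, |z|^2 = 1.2165
Iter 6: z = 0.1113 + 0.3297i, |z|^2 = 0.1211
Iter 7: z = -1.0583 + -0.1696i, |z|^2 = 1.1488
Iter 8: z = 0.1292 + 0.1160i, |z|^2 = 0.0302
Iter 9: z = -0.9588 + -0.2130i, |z|^2 = 0.9646
Iter 10: z = -0.0882 + 0.1655i, |z|^2 = 0.0351
Iter 11: z = -0.9816 + -0.2722i, |z|^2 = 1.0376
Iter 12: z = -0.0725 + 0.2913i, |z|^2 = 0.0901
Iter 13: z = -1.0416 + -0.2853i, |z|^2 = 1.1663
Iter 14: z = 0.0416 + 0.3513i, |z|^2 = 0.1251
Iter 15: z = -1.0837 + -0.2138i, |z|^2 = 1.2200
Iter 16: z = 0.1666 + 0.2203i, |z|^2 = 0.0763
Iter 17: z = -0.9828 + -0.1696i, |z|^2 = 0.9946

Answer: 18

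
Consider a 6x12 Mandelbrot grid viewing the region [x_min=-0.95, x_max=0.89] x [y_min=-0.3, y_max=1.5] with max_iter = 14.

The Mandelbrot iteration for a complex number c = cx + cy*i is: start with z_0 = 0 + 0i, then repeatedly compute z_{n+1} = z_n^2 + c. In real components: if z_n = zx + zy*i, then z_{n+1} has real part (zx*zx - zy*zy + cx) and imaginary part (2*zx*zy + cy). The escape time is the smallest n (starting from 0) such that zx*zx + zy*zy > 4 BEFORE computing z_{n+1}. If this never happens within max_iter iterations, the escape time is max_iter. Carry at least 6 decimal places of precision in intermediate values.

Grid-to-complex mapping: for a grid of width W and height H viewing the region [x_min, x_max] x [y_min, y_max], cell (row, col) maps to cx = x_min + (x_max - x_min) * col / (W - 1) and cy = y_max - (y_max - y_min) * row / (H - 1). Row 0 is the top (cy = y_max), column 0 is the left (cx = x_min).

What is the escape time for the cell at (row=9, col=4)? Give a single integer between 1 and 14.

Answer: 5

Derivation:
z_0 = 0 + 0i, c = 0.5220 + 0.0273i
Iter 1: z = 0.5220 + 0.0273i, |z|^2 = 0.2732
Iter 2: z = 0.7937 + 0.0557i, |z|^2 = 0.6331
Iter 3: z = 1.1489 + 0.1158i, |z|^2 = 1.3334
Iter 4: z = 1.8286 + 0.2933i, |z|^2 = 3.4298
Iter 5: z = 3.7798 + 1.0999i, |z|^2 = 15.4965
Escaped at iteration 5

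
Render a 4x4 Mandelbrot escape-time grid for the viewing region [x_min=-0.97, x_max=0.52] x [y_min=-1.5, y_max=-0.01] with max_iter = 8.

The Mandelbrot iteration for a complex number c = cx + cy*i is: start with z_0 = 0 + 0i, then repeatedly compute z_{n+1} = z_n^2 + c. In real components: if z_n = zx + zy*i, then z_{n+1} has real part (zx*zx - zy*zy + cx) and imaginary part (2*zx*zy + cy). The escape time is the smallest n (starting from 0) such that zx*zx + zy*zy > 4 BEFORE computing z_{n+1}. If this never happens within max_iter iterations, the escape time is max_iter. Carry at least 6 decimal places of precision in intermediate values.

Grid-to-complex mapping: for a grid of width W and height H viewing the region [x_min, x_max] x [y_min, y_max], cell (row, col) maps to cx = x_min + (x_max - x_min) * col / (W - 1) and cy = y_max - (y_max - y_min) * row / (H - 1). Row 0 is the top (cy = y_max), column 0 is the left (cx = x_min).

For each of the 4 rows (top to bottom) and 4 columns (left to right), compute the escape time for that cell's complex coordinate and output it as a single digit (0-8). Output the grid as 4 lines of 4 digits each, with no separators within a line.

Answer: 8885
5884
3462
2222

Derivation:
(row=0, col=0): c = -0.9700 + -0.0100i → escape time 8
(row=0, col=1): c = -0.4733 + -0.0100i → escape time 8
(row=0, col=2): c = 0.0233 + -0.0100i → escape time 8
(row=0, col=3): c = 0.5200 + -0.0100i → escape time 5
(row=1, col=0): c = -0.9700 + -0.5067i → escape time 5
(row=1, col=1): c = -0.4733 + -0.5067i → escape time 8
(row=1, col=2): c = 0.0233 + -0.5067i → escape time 8
(row=1, col=3): c = 0.5200 + -0.5067i → escape time 4
(row=2, col=0): c = -0.9700 + -1.0033i → escape time 3
(row=2, col=1): c = -0.4733 + -1.0033i → escape time 4
(row=2, col=2): c = 0.0233 + -1.0033i → escape time 6
(row=2, col=3): c = 0.5200 + -1.0033i → escape time 2
(row=3, col=0): c = -0.9700 + -1.5000i → escape time 2
(row=3, col=1): c = -0.4733 + -1.5000i → escape time 2
(row=3, col=2): c = 0.0233 + -1.5000i → escape time 2
(row=3, col=3): c = 0.5200 + -1.5000i → escape time 2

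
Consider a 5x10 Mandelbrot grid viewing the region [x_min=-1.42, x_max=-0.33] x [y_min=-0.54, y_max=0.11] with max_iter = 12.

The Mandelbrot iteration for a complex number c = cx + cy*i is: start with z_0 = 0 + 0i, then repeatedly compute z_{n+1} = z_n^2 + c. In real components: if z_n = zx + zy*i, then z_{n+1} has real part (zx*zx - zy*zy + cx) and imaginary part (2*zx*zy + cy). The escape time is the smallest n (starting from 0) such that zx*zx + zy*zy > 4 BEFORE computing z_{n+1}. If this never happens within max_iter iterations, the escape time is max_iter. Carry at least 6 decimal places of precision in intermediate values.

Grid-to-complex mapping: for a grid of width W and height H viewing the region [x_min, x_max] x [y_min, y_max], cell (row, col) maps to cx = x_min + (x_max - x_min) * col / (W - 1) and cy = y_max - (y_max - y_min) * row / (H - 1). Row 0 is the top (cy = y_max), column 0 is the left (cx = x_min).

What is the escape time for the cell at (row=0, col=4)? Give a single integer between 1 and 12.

z_0 = 0 + 0i, c = -0.3300 + 0.1100i
Iter 1: z = -0.3300 + 0.1100i, |z|^2 = 0.1210
Iter 2: z = -0.2332 + 0.0374i, |z|^2 = 0.0558
Iter 3: z = -0.2770 + 0.0926i, |z|^2 = 0.0853
Iter 4: z = -0.2618 + 0.0587i, |z|^2 = 0.0720
Iter 5: z = -0.2649 + 0.0793i, |z|^2 = 0.0764
Iter 6: z = -0.2661 + 0.0680i, |z|^2 = 0.0754
Iter 7: z = -0.2638 + 0.0738i, |z|^2 = 0.0750
Iter 8: z = -0.2659 + 0.0711i, |z|^2 = 0.0757
Iter 9: z = -0.2644 + 0.0722i, |z|^2 = 0.0751
Iter 10: z = -0.2653 + 0.0718i, |z|^2 = 0.0756
Iter 11: z = -0.2648 + 0.0719i, |z|^2 = 0.0753

Answer: 12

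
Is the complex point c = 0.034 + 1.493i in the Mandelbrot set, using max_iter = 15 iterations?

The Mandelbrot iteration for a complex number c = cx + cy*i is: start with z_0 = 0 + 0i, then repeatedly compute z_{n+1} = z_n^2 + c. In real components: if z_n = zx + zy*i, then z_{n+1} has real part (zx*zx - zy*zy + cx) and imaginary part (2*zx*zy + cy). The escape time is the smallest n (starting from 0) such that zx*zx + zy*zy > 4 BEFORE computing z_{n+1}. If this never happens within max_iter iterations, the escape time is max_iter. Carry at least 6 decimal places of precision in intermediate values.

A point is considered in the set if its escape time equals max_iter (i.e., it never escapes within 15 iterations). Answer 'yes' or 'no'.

Answer: no

Derivation:
z_0 = 0 + 0i, c = 0.0340 + 1.4930i
Iter 1: z = 0.0340 + 1.4930i, |z|^2 = 2.2302
Iter 2: z = -2.1939 + 1.5945i, |z|^2 = 7.3557
Escaped at iteration 2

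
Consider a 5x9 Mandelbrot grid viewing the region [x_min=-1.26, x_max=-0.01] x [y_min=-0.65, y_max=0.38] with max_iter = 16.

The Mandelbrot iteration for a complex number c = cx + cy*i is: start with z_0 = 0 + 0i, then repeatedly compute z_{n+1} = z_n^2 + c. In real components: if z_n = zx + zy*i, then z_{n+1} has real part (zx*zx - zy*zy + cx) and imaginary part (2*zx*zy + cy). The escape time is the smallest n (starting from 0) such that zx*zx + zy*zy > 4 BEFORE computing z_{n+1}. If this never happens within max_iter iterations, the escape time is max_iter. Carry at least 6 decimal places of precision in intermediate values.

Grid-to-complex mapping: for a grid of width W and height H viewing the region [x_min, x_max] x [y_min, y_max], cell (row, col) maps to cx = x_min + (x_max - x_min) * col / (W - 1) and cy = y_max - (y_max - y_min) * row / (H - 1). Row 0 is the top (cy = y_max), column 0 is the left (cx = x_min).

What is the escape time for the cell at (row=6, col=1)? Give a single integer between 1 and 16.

z_0 = 0 + 0i, c = -0.9475 + -0.3925i
Iter 1: z = -0.9475 + -0.3925i, |z|^2 = 1.0518
Iter 2: z = -0.2038 + 0.3513i, |z|^2 = 0.1649
Iter 3: z = -1.0294 + -0.5357i, |z|^2 = 1.3466
Iter 4: z = -0.1749 + 0.7103i, |z|^2 = 0.5352
Iter 5: z = -1.4215 + -0.6409i, |z|^2 = 2.4314
Iter 6: z = 0.6624 + 1.4296i, |z|^2 = 2.4826
Iter 7: z = -2.5526 + 1.5014i, |z|^2 = 8.7699
Escaped at iteration 7

Answer: 7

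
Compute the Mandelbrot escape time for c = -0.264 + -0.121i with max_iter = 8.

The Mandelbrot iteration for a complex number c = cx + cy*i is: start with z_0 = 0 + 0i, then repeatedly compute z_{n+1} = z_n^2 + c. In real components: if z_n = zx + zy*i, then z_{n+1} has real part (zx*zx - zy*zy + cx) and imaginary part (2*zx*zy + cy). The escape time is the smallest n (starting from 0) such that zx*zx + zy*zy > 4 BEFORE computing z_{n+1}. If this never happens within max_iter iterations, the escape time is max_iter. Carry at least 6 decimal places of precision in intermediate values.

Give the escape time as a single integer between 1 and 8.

z_0 = 0 + 0i, c = -0.2640 + -0.1210i
Iter 1: z = -0.2640 + -0.1210i, |z|^2 = 0.0843
Iter 2: z = -0.2089 + -0.0571i, |z|^2 = 0.0469
Iter 3: z = -0.2236 + -0.0971i, |z|^2 = 0.0594
Iter 4: z = -0.2234 + -0.0776i, |z|^2 = 0.0559
Iter 5: z = -0.2201 + -0.0863i, |z|^2 = 0.0559
Iter 6: z = -0.2230 + -0.0830i, |z|^2 = 0.0566
Iter 7: z = -0.2212 + -0.0840i, |z|^2 = 0.0560

Answer: 8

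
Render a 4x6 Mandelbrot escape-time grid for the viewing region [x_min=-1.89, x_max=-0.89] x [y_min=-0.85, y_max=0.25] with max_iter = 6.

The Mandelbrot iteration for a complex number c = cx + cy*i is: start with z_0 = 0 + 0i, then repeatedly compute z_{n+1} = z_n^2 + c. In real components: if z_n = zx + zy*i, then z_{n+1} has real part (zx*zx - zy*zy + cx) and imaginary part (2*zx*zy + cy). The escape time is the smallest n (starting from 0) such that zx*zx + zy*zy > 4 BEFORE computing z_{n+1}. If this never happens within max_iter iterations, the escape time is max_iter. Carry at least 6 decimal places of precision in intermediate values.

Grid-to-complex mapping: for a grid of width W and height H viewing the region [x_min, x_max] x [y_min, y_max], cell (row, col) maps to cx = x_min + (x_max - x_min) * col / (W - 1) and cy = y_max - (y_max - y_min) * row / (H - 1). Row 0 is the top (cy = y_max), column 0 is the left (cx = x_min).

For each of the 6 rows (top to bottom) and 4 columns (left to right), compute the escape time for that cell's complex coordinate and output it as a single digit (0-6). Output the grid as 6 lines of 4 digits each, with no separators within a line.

Answer: 3566
6666
4566
3466
2335
1333

Derivation:
(row=0, col=0): c = -1.8900 + 0.2500i → escape time 3
(row=0, col=1): c = -1.5567 + 0.2500i → escape time 5
(row=0, col=2): c = -1.2233 + 0.2500i → escape time 6
(row=0, col=3): c = -0.8900 + 0.2500i → escape time 6
(row=1, col=0): c = -1.8900 + 0.0300i → escape time 6
(row=1, col=1): c = -1.5567 + 0.0300i → escape time 6
(row=1, col=2): c = -1.2233 + 0.0300i → escape time 6
(row=1, col=3): c = -0.8900 + 0.0300i → escape time 6
(row=2, col=0): c = -1.8900 + -0.1900i → escape time 4
(row=2, col=1): c = -1.5567 + -0.1900i → escape time 5
(row=2, col=2): c = -1.2233 + -0.1900i → escape time 6
(row=2, col=3): c = -0.8900 + -0.1900i → escape time 6
(row=3, col=0): c = -1.8900 + -0.4100i → escape time 3
(row=3, col=1): c = -1.5567 + -0.4100i → escape time 4
(row=3, col=2): c = -1.2233 + -0.4100i → escape time 6
(row=3, col=3): c = -0.8900 + -0.4100i → escape time 6
(row=4, col=0): c = -1.8900 + -0.6300i → escape time 2
(row=4, col=1): c = -1.5567 + -0.6300i → escape time 3
(row=4, col=2): c = -1.2233 + -0.6300i → escape time 3
(row=4, col=3): c = -0.8900 + -0.6300i → escape time 5
(row=5, col=0): c = -1.8900 + -0.8500i → escape time 1
(row=5, col=1): c = -1.5567 + -0.8500i → escape time 3
(row=5, col=2): c = -1.2233 + -0.8500i → escape time 3
(row=5, col=3): c = -0.8900 + -0.8500i → escape time 3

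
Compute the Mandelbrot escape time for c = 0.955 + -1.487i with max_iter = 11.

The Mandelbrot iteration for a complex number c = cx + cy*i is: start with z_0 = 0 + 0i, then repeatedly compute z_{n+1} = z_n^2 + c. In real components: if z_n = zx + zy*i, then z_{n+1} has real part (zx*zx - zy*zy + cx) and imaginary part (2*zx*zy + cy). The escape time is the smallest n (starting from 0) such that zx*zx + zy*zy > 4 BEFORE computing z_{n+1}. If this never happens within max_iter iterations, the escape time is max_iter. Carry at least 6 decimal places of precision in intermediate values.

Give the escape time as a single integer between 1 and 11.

z_0 = 0 + 0i, c = 0.9550 + -1.4870i
Iter 1: z = 0.9550 + -1.4870i, |z|^2 = 3.1232
Iter 2: z = -0.3441 + -4.3272i, |z|^2 = 18.8428
Escaped at iteration 2

Answer: 2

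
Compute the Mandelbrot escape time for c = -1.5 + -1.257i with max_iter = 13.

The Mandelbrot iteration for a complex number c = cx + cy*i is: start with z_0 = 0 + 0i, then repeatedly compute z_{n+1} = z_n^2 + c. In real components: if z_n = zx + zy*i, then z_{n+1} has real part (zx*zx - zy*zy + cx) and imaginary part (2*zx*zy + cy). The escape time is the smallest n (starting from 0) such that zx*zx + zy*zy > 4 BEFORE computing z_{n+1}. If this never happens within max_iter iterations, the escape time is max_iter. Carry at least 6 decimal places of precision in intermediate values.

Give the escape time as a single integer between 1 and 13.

Answer: 2

Derivation:
z_0 = 0 + 0i, c = -1.5000 + -1.2570i
Iter 1: z = -1.5000 + -1.2570i, |z|^2 = 3.8300
Iter 2: z = -0.8300 + 2.5140i, |z|^2 = 7.0092
Escaped at iteration 2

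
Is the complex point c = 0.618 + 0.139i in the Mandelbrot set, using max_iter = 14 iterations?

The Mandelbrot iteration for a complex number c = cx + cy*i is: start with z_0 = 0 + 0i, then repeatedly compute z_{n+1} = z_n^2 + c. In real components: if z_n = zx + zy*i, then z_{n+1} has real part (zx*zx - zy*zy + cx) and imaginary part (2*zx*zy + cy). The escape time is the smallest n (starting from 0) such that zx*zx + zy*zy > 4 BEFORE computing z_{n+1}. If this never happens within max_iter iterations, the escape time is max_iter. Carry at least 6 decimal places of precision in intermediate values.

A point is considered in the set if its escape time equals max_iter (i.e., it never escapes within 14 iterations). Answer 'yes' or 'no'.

Answer: no

Derivation:
z_0 = 0 + 0i, c = 0.6180 + 0.1390i
Iter 1: z = 0.6180 + 0.1390i, |z|^2 = 0.4012
Iter 2: z = 0.9806 + 0.3108i, |z|^2 = 1.0582
Iter 3: z = 1.4830 + 0.7486i, |z|^2 = 2.7596
Iter 4: z = 2.2569 + 2.3592i, |z|^2 = 10.6594
Escaped at iteration 4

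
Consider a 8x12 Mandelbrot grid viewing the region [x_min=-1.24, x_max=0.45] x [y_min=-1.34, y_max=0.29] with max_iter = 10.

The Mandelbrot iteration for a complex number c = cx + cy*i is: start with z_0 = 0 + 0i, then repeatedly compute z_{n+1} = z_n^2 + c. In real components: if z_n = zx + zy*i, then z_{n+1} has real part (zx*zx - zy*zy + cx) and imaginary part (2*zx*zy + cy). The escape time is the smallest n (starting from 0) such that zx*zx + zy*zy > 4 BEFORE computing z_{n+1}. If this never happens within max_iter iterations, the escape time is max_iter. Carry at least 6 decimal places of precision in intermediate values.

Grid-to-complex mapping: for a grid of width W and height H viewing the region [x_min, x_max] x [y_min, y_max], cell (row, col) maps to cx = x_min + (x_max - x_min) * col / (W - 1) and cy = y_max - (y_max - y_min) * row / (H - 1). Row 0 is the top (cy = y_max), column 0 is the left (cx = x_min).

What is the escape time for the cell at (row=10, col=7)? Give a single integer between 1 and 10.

z_0 = 0 + 0i, c = 0.4500 + -1.1918i
Iter 1: z = 0.4500 + -1.1918i, |z|^2 = 1.6229
Iter 2: z = -0.7679 + -2.2645i, |z|^2 = 5.7175
Escaped at iteration 2

Answer: 2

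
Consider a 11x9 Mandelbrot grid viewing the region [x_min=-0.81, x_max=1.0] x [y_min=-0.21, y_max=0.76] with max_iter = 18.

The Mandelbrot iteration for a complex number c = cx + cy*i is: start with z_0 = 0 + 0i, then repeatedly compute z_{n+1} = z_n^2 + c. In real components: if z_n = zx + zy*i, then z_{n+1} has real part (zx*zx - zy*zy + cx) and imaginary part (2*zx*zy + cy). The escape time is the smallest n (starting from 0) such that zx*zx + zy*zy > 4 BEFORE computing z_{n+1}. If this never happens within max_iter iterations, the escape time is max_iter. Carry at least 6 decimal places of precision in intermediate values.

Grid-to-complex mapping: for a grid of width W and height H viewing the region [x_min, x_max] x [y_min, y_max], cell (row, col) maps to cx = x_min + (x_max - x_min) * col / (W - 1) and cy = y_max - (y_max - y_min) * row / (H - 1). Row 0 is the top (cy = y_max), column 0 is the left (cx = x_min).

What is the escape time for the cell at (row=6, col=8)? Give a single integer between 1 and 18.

z_0 = 0 + 0i, c = 0.6380 + 0.0325i
Iter 1: z = 0.6380 + 0.0325i, |z|^2 = 0.4081
Iter 2: z = 1.0440 + 0.0740i, |z|^2 = 1.0954
Iter 3: z = 1.7224 + 0.1869i, |z|^2 = 3.0017
Iter 4: z = 3.5698 + 0.6765i, |z|^2 = 13.2015
Escaped at iteration 4

Answer: 4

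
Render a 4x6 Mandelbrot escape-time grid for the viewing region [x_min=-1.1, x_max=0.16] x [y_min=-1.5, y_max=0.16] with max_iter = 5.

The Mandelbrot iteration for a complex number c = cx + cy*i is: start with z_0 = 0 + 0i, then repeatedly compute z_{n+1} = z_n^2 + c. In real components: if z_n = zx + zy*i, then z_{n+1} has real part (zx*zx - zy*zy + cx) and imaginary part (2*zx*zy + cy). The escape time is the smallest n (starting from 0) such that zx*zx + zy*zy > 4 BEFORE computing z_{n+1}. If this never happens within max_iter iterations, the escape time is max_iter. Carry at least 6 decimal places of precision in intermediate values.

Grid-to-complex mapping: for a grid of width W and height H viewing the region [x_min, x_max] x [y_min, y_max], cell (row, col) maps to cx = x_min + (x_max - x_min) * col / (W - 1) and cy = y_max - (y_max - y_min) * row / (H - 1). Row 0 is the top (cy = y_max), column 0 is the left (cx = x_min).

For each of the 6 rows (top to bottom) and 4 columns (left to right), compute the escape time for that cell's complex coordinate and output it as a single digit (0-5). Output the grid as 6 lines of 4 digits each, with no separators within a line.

Answer: 5555
5555
5555
3455
3343
2222

Derivation:
(row=0, col=0): c = -1.1000 + 0.1600i → escape time 5
(row=0, col=1): c = -0.6800 + 0.1600i → escape time 5
(row=0, col=2): c = -0.2600 + 0.1600i → escape time 5
(row=0, col=3): c = 0.1600 + 0.1600i → escape time 5
(row=1, col=0): c = -1.1000 + -0.1720i → escape time 5
(row=1, col=1): c = -0.6800 + -0.1720i → escape time 5
(row=1, col=2): c = -0.2600 + -0.1720i → escape time 5
(row=1, col=3): c = 0.1600 + -0.1720i → escape time 5
(row=2, col=0): c = -1.1000 + -0.5040i → escape time 5
(row=2, col=1): c = -0.6800 + -0.5040i → escape time 5
(row=2, col=2): c = -0.2600 + -0.5040i → escape time 5
(row=2, col=3): c = 0.1600 + -0.5040i → escape time 5
(row=3, col=0): c = -1.1000 + -0.8360i → escape time 3
(row=3, col=1): c = -0.6800 + -0.8360i → escape time 4
(row=3, col=2): c = -0.2600 + -0.8360i → escape time 5
(row=3, col=3): c = 0.1600 + -0.8360i → escape time 5
(row=4, col=0): c = -1.1000 + -1.1680i → escape time 3
(row=4, col=1): c = -0.6800 + -1.1680i → escape time 3
(row=4, col=2): c = -0.2600 + -1.1680i → escape time 4
(row=4, col=3): c = 0.1600 + -1.1680i → escape time 3
(row=5, col=0): c = -1.1000 + -1.5000i → escape time 2
(row=5, col=1): c = -0.6800 + -1.5000i → escape time 2
(row=5, col=2): c = -0.2600 + -1.5000i → escape time 2
(row=5, col=3): c = 0.1600 + -1.5000i → escape time 2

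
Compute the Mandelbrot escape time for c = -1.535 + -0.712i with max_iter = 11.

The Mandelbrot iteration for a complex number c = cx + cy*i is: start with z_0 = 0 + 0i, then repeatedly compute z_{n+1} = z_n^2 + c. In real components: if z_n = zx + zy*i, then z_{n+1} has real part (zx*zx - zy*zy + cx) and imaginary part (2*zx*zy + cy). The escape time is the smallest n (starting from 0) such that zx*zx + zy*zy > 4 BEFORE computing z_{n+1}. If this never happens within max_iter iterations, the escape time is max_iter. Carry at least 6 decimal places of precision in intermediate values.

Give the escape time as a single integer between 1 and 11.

Answer: 3

Derivation:
z_0 = 0 + 0i, c = -1.5350 + -0.7120i
Iter 1: z = -1.5350 + -0.7120i, |z|^2 = 2.8632
Iter 2: z = 0.3143 + 1.4738i, |z|^2 = 2.2710
Iter 3: z = -3.6084 + 0.2144i, |z|^2 = 13.0667
Escaped at iteration 3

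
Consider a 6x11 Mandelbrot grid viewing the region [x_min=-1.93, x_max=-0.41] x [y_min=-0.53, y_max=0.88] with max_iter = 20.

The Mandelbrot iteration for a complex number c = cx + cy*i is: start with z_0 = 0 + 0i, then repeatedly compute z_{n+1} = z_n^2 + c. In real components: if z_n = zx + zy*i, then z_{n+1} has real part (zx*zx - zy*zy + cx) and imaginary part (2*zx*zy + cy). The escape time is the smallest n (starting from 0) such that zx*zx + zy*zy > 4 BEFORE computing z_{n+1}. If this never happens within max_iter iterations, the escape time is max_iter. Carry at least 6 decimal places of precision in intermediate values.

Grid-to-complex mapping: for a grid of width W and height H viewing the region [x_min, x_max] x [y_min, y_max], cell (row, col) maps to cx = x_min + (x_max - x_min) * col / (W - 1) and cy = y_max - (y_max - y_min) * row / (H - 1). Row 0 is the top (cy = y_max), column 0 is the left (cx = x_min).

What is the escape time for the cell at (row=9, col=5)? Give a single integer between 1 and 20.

Answer: 20

Derivation:
z_0 = 0 + 0i, c = -0.4100 + -0.3890i
Iter 1: z = -0.4100 + -0.3890i, |z|^2 = 0.3194
Iter 2: z = -0.3932 + -0.0700i, |z|^2 = 0.1595
Iter 3: z = -0.2603 + -0.3339i, |z|^2 = 0.1793
Iter 4: z = -0.4538 + -0.2152i, |z|^2 = 0.2522
Iter 5: z = -0.2504 + -0.1937i, |z|^2 = 0.1002
Iter 6: z = -0.3848 + -0.2920i, |z|^2 = 0.2334
Iter 7: z = -0.3472 + -0.1643i, |z|^2 = 0.1475
Iter 8: z = -0.3165 + -0.2749i, |z|^2 = 0.1757
Iter 9: z = -0.3854 + -0.2150i, |z|^2 = 0.1948
Iter 10: z = -0.3076 + -0.2233i, |z|^2 = 0.1445
Iter 11: z = -0.3652 + -0.2516i, |z|^2 = 0.1967
Iter 12: z = -0.3399 + -0.2052i, |z|^2 = 0.1577
Iter 13: z = -0.3366 + -0.2495i, |z|^2 = 0.1755
Iter 14: z = -0.3590 + -0.2211i, |z|^2 = 0.1777
Iter 15: z = -0.3300 + -0.2303i, |z|^2 = 0.1619
Iter 16: z = -0.3541 + -0.2370i, |z|^2 = 0.1816
Iter 17: z = -0.3408 + -0.2211i, |z|^2 = 0.1650
Iter 18: z = -0.3428 + -0.2383i, |z|^2 = 0.1743
Iter 19: z = -0.3493 + -0.2256i, |z|^2 = 0.1729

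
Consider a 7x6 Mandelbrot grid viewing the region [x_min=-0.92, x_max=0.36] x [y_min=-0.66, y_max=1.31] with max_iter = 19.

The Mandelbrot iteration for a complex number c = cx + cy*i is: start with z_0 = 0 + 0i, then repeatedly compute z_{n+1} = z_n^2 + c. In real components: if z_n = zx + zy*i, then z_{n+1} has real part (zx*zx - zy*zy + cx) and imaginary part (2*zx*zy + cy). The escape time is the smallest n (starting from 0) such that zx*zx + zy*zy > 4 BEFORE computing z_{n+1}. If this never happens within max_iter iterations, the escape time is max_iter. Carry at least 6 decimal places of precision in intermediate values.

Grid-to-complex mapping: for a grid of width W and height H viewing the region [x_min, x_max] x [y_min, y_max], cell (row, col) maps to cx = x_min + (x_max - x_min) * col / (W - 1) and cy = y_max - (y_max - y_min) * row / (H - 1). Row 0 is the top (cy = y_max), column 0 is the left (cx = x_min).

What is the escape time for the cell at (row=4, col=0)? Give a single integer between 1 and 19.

Answer: 19

Derivation:
z_0 = 0 + 0i, c = -0.9200 + -0.2660i
Iter 1: z = -0.9200 + -0.2660i, |z|^2 = 0.9172
Iter 2: z = -0.1444 + 0.2234i, |z|^2 = 0.0708
Iter 3: z = -0.9491 + -0.3305i, |z|^2 = 1.0100
Iter 4: z = -0.1285 + 0.3614i, |z|^2 = 0.1471
Iter 5: z = -1.0341 + -0.3588i, |z|^2 = 1.1981
Iter 6: z = 0.0205 + 0.4762i, |z|^2 = 0.2271
Iter 7: z = -1.1463 + -0.2464i, |z|^2 = 1.3747
Iter 8: z = 0.3333 + 0.2990i, |z|^2 = 0.2005
Iter 9: z = -0.8983 + -0.0667i, |z|^2 = 0.8114
Iter 10: z = -0.1175 + -0.1461i, |z|^2 = 0.0352
Iter 11: z = -0.9276 + -0.2317i, |z|^2 = 0.9140
Iter 12: z = -0.1133 + 0.1637i, |z|^2 = 0.0397
Iter 13: z = -0.9340 + -0.3031i, |z|^2 = 0.9642
Iter 14: z = -0.1396 + 0.3002i, |z|^2 = 0.1096
Iter 15: z = -0.9906 + -0.3498i, |z|^2 = 1.1037
Iter 16: z = -0.0610 + 0.4270i, |z|^2 = 0.1861
Iter 17: z = -1.0986 + -0.3181i, |z|^2 = 1.3082
Iter 18: z = 0.1858 + 0.4329i, |z|^2 = 0.2220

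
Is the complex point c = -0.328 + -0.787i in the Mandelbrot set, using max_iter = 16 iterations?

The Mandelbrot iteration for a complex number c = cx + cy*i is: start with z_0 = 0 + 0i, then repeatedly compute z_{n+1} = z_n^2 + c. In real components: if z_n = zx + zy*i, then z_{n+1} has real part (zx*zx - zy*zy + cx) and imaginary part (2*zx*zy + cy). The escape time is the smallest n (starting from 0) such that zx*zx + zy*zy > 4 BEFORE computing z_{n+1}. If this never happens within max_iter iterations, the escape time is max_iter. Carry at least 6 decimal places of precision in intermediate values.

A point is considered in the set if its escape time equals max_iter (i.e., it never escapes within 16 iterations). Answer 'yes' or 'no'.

Answer: no

Derivation:
z_0 = 0 + 0i, c = -0.3280 + -0.7870i
Iter 1: z = -0.3280 + -0.7870i, |z|^2 = 0.7270
Iter 2: z = -0.8398 + -0.2707i, |z|^2 = 0.7785
Iter 3: z = 0.3039 + -0.3323i, |z|^2 = 0.2028
Iter 4: z = -0.3460 + -0.9890i, |z|^2 = 1.0979
Iter 5: z = -1.1864 + -0.1025i, |z|^2 = 1.4180
Iter 6: z = 1.0690 + -0.5437i, |z|^2 = 1.4383
Iter 7: z = 0.5191 + -1.9494i, |z|^2 = 4.0696
Escaped at iteration 7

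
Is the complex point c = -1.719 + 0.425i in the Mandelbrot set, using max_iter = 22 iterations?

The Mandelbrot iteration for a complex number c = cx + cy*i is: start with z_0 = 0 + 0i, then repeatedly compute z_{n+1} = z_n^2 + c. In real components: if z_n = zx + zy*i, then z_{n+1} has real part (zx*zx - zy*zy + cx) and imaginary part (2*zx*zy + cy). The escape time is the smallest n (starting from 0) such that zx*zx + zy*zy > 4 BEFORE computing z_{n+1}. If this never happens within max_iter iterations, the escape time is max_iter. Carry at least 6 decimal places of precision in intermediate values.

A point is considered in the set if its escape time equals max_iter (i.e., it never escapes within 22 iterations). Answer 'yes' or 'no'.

z_0 = 0 + 0i, c = -1.7190 + 0.4250i
Iter 1: z = -1.7190 + 0.4250i, |z|^2 = 3.1356
Iter 2: z = 1.0553 + -1.0361i, |z|^2 = 2.1873
Iter 3: z = -1.6789 + -1.7620i, |z|^2 = 5.9232
Escaped at iteration 3

Answer: no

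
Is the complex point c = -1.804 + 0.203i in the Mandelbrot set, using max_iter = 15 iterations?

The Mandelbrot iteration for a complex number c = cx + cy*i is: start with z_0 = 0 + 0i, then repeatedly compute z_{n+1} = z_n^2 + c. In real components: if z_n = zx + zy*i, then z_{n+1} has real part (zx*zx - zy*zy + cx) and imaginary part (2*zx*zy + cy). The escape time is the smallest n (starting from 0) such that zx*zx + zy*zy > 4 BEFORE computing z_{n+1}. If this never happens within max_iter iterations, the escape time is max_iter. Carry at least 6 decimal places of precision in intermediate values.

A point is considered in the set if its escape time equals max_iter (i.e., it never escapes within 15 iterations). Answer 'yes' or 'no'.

z_0 = 0 + 0i, c = -1.8040 + 0.2030i
Iter 1: z = -1.8040 + 0.2030i, |z|^2 = 3.2956
Iter 2: z = 1.4092 + -0.5294i, |z|^2 = 2.2662
Iter 3: z = -0.0984 + -1.2891i, |z|^2 = 1.6716
Iter 4: z = -3.4562 + 0.4568i, |z|^2 = 12.1538
Escaped at iteration 4

Answer: no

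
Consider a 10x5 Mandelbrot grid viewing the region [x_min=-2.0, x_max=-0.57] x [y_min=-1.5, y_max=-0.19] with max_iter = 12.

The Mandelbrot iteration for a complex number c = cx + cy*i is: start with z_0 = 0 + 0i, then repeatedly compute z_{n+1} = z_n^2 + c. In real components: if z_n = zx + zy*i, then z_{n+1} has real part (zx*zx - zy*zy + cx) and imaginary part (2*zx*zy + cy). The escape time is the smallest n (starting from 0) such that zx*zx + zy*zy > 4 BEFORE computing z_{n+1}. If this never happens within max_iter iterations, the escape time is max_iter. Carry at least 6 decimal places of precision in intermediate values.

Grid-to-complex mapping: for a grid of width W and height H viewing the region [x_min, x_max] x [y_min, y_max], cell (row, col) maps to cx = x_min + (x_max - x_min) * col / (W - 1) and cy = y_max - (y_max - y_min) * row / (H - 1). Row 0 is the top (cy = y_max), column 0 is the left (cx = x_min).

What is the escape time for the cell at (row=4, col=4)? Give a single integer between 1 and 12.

z_0 = 0 + 0i, c = -1.3644 + -1.5000i
Iter 1: z = -1.3644 + -1.5000i, |z|^2 = 4.1117
Escaped at iteration 1

Answer: 1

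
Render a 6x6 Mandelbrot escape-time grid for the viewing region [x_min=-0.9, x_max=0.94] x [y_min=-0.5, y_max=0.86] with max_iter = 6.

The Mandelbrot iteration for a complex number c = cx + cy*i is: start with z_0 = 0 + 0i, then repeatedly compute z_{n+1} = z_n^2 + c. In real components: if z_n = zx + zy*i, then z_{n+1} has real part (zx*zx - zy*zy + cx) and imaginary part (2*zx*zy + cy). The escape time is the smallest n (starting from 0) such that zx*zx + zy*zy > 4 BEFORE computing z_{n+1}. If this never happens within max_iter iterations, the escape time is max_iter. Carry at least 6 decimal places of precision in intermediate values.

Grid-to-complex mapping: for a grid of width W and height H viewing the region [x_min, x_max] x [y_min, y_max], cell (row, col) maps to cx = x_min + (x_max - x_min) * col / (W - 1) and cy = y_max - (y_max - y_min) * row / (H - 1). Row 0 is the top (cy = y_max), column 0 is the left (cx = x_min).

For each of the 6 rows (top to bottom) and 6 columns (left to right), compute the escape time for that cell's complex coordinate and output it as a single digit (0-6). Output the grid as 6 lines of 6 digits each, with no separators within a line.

Answer: 346532
566632
666643
666643
666643
566642

Derivation:
(row=0, col=0): c = -0.9000 + 0.8600i → escape time 3
(row=0, col=1): c = -0.5320 + 0.8600i → escape time 4
(row=0, col=2): c = -0.1640 + 0.8600i → escape time 6
(row=0, col=3): c = 0.2040 + 0.8600i → escape time 5
(row=0, col=4): c = 0.5720 + 0.8600i → escape time 3
(row=0, col=5): c = 0.9400 + 0.8600i → escape time 2
(row=1, col=0): c = -0.9000 + 0.5880i → escape time 5
(row=1, col=1): c = -0.5320 + 0.5880i → escape time 6
(row=1, col=2): c = -0.1640 + 0.5880i → escape time 6
(row=1, col=3): c = 0.2040 + 0.5880i → escape time 6
(row=1, col=4): c = 0.5720 + 0.5880i → escape time 3
(row=1, col=5): c = 0.9400 + 0.5880i → escape time 2
(row=2, col=0): c = -0.9000 + 0.3160i → escape time 6
(row=2, col=1): c = -0.5320 + 0.3160i → escape time 6
(row=2, col=2): c = -0.1640 + 0.3160i → escape time 6
(row=2, col=3): c = 0.2040 + 0.3160i → escape time 6
(row=2, col=4): c = 0.5720 + 0.3160i → escape time 4
(row=2, col=5): c = 0.9400 + 0.3160i → escape time 3
(row=3, col=0): c = -0.9000 + 0.0440i → escape time 6
(row=3, col=1): c = -0.5320 + 0.0440i → escape time 6
(row=3, col=2): c = -0.1640 + 0.0440i → escape time 6
(row=3, col=3): c = 0.2040 + 0.0440i → escape time 6
(row=3, col=4): c = 0.5720 + 0.0440i → escape time 4
(row=3, col=5): c = 0.9400 + 0.0440i → escape time 3
(row=4, col=0): c = -0.9000 + -0.2280i → escape time 6
(row=4, col=1): c = -0.5320 + -0.2280i → escape time 6
(row=4, col=2): c = -0.1640 + -0.2280i → escape time 6
(row=4, col=3): c = 0.2040 + -0.2280i → escape time 6
(row=4, col=4): c = 0.5720 + -0.2280i → escape time 4
(row=4, col=5): c = 0.9400 + -0.2280i → escape time 3
(row=5, col=0): c = -0.9000 + -0.5000i → escape time 5
(row=5, col=1): c = -0.5320 + -0.5000i → escape time 6
(row=5, col=2): c = -0.1640 + -0.5000i → escape time 6
(row=5, col=3): c = 0.2040 + -0.5000i → escape time 6
(row=5, col=4): c = 0.5720 + -0.5000i → escape time 4
(row=5, col=5): c = 0.9400 + -0.5000i → escape time 2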